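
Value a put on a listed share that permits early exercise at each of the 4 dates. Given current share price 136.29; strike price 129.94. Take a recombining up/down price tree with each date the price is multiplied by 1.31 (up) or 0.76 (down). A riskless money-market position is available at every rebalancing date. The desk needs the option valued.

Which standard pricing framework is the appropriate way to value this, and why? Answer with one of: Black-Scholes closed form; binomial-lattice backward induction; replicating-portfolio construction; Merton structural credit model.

framework: binomial-lattice backward induction

Key observation: the put (strike 129.94 on spot 136.29) is American-style on a 4-step discrete price model, so the early-exercise decision at every node requires stepwise backward valuation — a closed form cannot price the exercise right.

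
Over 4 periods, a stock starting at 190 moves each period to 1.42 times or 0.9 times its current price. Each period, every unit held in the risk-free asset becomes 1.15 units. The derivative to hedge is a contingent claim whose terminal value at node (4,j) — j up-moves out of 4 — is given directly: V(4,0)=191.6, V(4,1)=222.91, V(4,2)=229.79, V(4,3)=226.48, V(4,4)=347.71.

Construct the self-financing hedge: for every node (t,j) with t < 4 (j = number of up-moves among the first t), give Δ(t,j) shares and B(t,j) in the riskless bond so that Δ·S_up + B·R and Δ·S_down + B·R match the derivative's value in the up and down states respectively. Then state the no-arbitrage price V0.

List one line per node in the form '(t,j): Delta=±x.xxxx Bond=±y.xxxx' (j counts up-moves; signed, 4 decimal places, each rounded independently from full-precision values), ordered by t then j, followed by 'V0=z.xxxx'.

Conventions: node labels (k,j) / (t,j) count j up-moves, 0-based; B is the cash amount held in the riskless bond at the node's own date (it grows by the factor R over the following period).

Under the risk-neutral measure, an up-move has probability p* = (R−d)/(u−d) = 0.4808 and values discount at R = 1.15.
Expiry values: V(4,0)=191.6000, V(4,1)=222.9100, V(4,2)=229.7900, V(4,3)=226.4800, V(4,4)=347.7100
(3,0): S=138.5100. Δ = (V_up−V_dn)/(S_up−S_dn) = (222.9100−191.6000)/(196.6842−124.6590) = 0.4347. V = [p*·222.9100 + (1−p*)·191.6000]/1.15 = 179.6982. B = V − Δ·S = 119.4866.
(3,1): S=218.5380. Δ = (V_up−V_dn)/(S_up−S_dn) = (229.7900−222.9100)/(310.3240−196.6842) = 0.0605. V = [p*·229.7900 + (1−p*)·222.9100]/1.15 = 196.7110. B = V − Δ·S = 183.4803.
(3,2): S=344.8044. Δ = (V_up−V_dn)/(S_up−S_dn) = (226.4800−229.7900)/(489.6222−310.3240) = -0.0185. V = [p*·226.4800 + (1−p*)·229.7900]/1.15 = 198.4336. B = V − Δ·S = 204.7990.
(3,3): S=544.0247. Δ = (V_up−V_dn)/(S_up−S_dn) = (347.7100−226.4800)/(772.5151−489.6222) = 0.4285. V = [p*·347.7100 + (1−p*)·226.4800]/1.15 = 247.6206. B = V − Δ·S = 14.4860.
(2,0): S=153.9000. Δ = (V_up−V_dn)/(S_up−S_dn) = (196.7110−179.6982)/(218.5380−138.5100) = 0.2126. V = [p*·196.7110 + (1−p*)·179.6982]/1.15 = 163.3717. B = V − Δ·S = 130.6546.
(2,1): S=242.8200. Δ = (V_up−V_dn)/(S_up−S_dn) = (198.4336−196.7110)/(344.8044−218.5380) = 0.0136. V = [p*·198.4336 + (1−p*)·196.7110]/1.15 = 171.7732. B = V − Δ·S = 168.4606.
(2,2): S=383.1160. Δ = (V_up−V_dn)/(S_up−S_dn) = (247.6206−198.4336)/(544.0247−344.8044) = 0.2469. V = [p*·247.6206 + (1−p*)·198.4336]/1.15 = 193.1141. B = V − Δ·S = 98.5238.
(1,0): S=171.0000. Δ = (V_up−V_dn)/(S_up−S_dn) = (171.7732−163.3717)/(242.8200−153.9000) = 0.0945. V = [p*·171.7732 + (1−p*)·163.3717]/1.15 = 145.5747. B = V − Δ·S = 129.4179.
(1,1): S=269.8000. Δ = (V_up−V_dn)/(S_up−S_dn) = (193.1141−171.7732)/(383.1160−242.8200) = 0.1521. V = [p*·193.1141 + (1−p*)·171.7732]/1.15 = 158.2898. B = V − Δ·S = 117.2497.
(0,0): S=190.0000. Δ = (V_up−V_dn)/(S_up−S_dn) = (158.2898−145.5747)/(269.8000−171.0000) = 0.1287. V = [p*·158.2898 + (1−p*)·145.5747]/1.15 = 131.9024. B = V − Δ·S = 107.4502.
Verification: the root portfolio costs Δ(0,0)·S0 + B(0,0) = 131.9024, matching V0.

(0,0): Delta=0.1287 Bond=107.4502
(1,0): Delta=0.0945 Bond=129.4179
(1,1): Delta=0.1521 Bond=117.2497
(2,0): Delta=0.2126 Bond=130.6546
(2,1): Delta=0.0136 Bond=168.4606
(2,2): Delta=0.2469 Bond=98.5238
(3,0): Delta=0.4347 Bond=119.4866
(3,1): Delta=0.0605 Bond=183.4803
(3,2): Delta=-0.0185 Bond=204.7990
(3,3): Delta=0.4285 Bond=14.4860
V0=131.9024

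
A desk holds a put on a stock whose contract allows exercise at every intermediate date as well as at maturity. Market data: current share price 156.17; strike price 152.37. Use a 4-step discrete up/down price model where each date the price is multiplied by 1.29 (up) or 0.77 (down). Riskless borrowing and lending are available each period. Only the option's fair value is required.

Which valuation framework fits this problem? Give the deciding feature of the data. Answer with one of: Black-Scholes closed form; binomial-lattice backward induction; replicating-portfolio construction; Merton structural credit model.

framework: binomial-lattice backward induction

Key observation: early exercise of the strike-152.37 put must be checked at each of the 4 dates (spot 156.17), which forces a node-by-node comparison of intrinsic and continuation value backward from expiry.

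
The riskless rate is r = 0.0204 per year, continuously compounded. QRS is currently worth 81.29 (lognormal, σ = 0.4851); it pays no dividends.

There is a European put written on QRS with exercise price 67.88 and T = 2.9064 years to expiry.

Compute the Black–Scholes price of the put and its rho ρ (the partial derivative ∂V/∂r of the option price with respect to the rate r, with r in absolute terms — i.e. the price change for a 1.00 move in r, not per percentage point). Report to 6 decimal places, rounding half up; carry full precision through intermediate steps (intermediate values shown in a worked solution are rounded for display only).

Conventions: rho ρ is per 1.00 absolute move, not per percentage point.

σ√T = 0.4851·√2.9064 = 0.827007
d₁ = (ln(S/K) + (r+σ²/2)T) / (σ√T) = (ln(81.29/67.88) + (0.0204+0.4851²/2)·2.9064) / 0.827007 = (0.180282 + 0.401261) / 0.827007 = 0.703189
d₂ = d₁ − σ√T = 0.703189 − 0.827007 = -0.123817
e^{−rT} = 0.942433
N(−d₁) = 0.240969,  N(−d₂) = 0.549270
Put price V = K·e^{−rT}·N(−d₂) − S·N(−d₁) = 35.138095 − 19.588365 = 15.549730
ρ = −K·T·e^{−rT}·N(−d₂) = -102.125359

price = 15.549730
ρ = -102.125359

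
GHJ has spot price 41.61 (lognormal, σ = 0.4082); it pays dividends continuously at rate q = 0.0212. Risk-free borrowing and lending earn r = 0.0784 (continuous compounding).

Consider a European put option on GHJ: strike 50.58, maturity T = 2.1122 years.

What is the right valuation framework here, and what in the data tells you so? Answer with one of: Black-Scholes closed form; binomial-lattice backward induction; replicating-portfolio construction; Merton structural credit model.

Key observation: with GHJ following a GBM at constant σ and r, the European put struck at 50.58 prices in closed form — nothing here needs a stepwise model or a balance sheet.

framework: Black-Scholes closed form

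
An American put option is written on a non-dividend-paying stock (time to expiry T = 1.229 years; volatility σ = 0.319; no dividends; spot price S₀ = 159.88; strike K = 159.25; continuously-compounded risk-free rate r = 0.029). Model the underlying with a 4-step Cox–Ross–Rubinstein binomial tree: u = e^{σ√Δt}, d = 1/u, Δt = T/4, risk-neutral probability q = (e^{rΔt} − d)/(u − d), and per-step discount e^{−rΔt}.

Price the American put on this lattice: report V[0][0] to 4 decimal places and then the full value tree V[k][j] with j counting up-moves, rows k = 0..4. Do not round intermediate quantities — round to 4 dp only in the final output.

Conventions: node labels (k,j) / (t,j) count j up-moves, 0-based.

price = 18.8081
tree:
18.8081
30.3696 6.6875
46.9943 13.0028 0.0000
65.1877 25.2819 0.0000 0.0000
80.4325 46.9943 0.0000 0.0000 0.0000

Δt=0.30725, u=1.19342, d=0.83793, q=0.48109, disc=e^(-rΔt)=0.99113
k=4 terminal: V=max(K-S,0) → 80.4325 46.9943 0.0000 0.0000 0.0000
k=3: j=0 S=94.0623 intr=65.1877 cont=63.7751 V=65.1877[EX]; j=1 S=133.9681 intr=25.2819 cont=24.1697 V=25.2819[EX]; j=2 S=190.8038 intr=0.0000 cont=0.0000 V=0.0000[hold]; j=3 S=271.7520 intr=0.0000 cont=0.0000 V=0.0000[hold]
k=2: j=0 S=112.2557 intr=46.9943 cont=45.5817 V=46.9943[EX]; j=1 S=159.8800 intr=0.0000 cont=13.0028 V=13.0028[hold]; j=2 S=227.7088 intr=0.0000 cont=0.0000 V=0.0000[hold]
k=1: j=0 S=133.9681 intr=25.2819 cont=30.3696 V=30.3696[hold]; j=1 S=190.8038 intr=0.0000 cont=6.6875 V=6.6875[hold]
k=0: j=0 S=159.8800 intr=0.0000 cont=18.8081 V=18.8081[hold]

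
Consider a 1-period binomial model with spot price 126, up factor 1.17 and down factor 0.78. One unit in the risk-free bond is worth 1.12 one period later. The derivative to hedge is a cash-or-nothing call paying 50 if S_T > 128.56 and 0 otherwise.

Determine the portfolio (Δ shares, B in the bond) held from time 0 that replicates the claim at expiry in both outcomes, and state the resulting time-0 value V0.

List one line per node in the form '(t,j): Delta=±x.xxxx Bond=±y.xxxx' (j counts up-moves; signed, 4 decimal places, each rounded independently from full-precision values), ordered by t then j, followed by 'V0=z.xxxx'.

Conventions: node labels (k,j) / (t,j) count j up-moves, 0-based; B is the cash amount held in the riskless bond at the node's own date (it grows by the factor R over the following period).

The replicating-portfolio and risk-neutral prices coincide; use p* = (1.12−0.78)/(1.17−0.78) = 0.8718 for the latter.
At maturity the claim pays: V(1,0)=0.0000, V(1,1)=50.0000
  t=0,j=0: stock 126.0000 → up 147.4200 (V=50.0000), down 98.2800 (V=0.0000). Price 38.9194; hedge Δ=1.0175, bond B=-89.2857.
Check: Δ(0,0)·S0 + B(0,0) = 38.9194 = V0.

(0,0): Delta=1.0175 Bond=-89.2857
V0=38.9194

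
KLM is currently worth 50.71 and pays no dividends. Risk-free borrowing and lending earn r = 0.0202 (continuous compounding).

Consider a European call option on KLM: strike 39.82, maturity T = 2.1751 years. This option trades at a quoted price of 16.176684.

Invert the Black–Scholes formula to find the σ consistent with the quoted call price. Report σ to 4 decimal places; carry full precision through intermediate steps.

sigma = 0.3275

At σ = 0.3275 the Black–Scholes value reproduces the quote:
σ√T = 0.3275·√2.1751 = 0.483004
d₁ = (ln(S/K) + (r+σ²/2)T) / (σ√T) = (ln(50.71/39.82) + (0.0202+0.3275²/2)·2.1751) / 0.483004 = (0.241754 + 0.160584) / 0.483004 = 0.832989
d₂ = d₁ − σ√T = 0.832989 − 0.483004 = 0.349985
e^{−rT} = 0.957014
N(d₁) = 0.797575,  N(d₂) = 0.636825
V = S·N(d₁) − K·e^{−rT}·N(d₂) = 40.445010 − 24.268326 = 16.176684 (matching the quote); vega is positive throughout, so no other σ reproduces this price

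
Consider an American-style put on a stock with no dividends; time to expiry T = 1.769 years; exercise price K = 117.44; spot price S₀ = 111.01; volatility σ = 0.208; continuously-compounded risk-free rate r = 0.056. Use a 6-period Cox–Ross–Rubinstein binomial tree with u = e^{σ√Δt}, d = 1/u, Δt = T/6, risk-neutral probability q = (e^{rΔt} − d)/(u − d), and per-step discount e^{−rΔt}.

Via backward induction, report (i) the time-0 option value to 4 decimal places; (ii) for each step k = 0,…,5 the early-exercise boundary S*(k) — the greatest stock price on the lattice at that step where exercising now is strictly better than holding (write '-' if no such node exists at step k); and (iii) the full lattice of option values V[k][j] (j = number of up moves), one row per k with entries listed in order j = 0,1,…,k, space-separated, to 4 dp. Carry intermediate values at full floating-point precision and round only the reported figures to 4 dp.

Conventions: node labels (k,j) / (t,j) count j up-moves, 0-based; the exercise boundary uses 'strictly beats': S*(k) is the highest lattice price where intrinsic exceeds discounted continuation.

price = 11.7316
boundary = - - 88.5651 99.1545 88.5651 99.1545
tree:
11.7316
18.7491 6.2392
28.8749 10.8793 2.5610
38.3333 18.2855 5.0368 0.5751
46.7817 28.8749 9.7201 1.2860 0.0000
54.3277 38.3333 18.2855 2.8756 0.0000 0.0000
61.0679 46.7817 28.8749 6.4300 0.0000 0.0000 0.0000

params: Δt=0.29483 u=1.11957 d=0.89320 q=0.54534 e^(-rΔt)=0.98362
t_6 payoffs: 61.0679 46.7817 28.8749 6.4300 0.0000 0.0000 0.0000
t_5: node(5,0) S=63.1123 payoff=54.3277 vs cont=52.4046 → 54.3277 [stop]  node(5,1) S=79.1067 payoff=38.3333 vs cont=36.4102 → 38.3333 [stop]  node(5,2) S=99.1545 payoff=18.2855 vs cont=16.3624 → 18.2855 [stop]  node(5,3) S=124.2830 payoff=0.0000 vs cont=2.8756 → 2.8756 [wait]  node(5,4) S=155.7798 payoff=0.0000 vs cont=0.0000 → 0.0000 [wait]  node(5,5) S=195.2587 payoff=0.0000 vs cont=0.0000 → 0.0000 [wait]  ⇒ S*(5)=99.1545
t_4: node(4,0) S=70.6583 payoff=46.7817 vs cont=44.8586 → 46.7817 [stop]  node(4,1) S=88.5651 payoff=28.8749 vs cont=26.9518 → 28.8749 [stop]  node(4,2) S=111.0100 payoff=6.4300 vs cont=9.7201 → 9.7201 [wait]  node(4,3) S=139.1430 payoff=0.0000 vs cont=1.2860 → 1.2860 [wait]  node(4,4) S=174.4057 payoff=0.0000 vs cont=0.0000 → 0.0000 [wait]  ⇒ S*(4)=88.5651
t_3: node(3,0) S=79.1067 payoff=38.3333 vs cont=36.4102 → 38.3333 [stop]  node(3,1) S=99.1545 payoff=18.2855 vs cont=18.1272 → 18.2855 [stop]  node(3,2) S=124.2830 payoff=0.0000 vs cont=5.0368 → 5.0368 [wait]  node(3,3) S=155.7798 payoff=0.0000 vs cont=0.5751 → 0.5751 [wait]  ⇒ S*(3)=99.1545
t_2: node(2,0) S=88.5651 payoff=28.8749 vs cont=26.9518 → 28.8749 [stop]  node(2,1) S=111.0100 payoff=6.4300 vs cont=10.8793 → 10.8793 [wait]  node(2,2) S=139.1430 payoff=0.0000 vs cont=2.5610 → 2.5610 [wait]  ⇒ S*(2)=88.5651
t_1: node(1,0) S=99.1545 payoff=18.2855 vs cont=18.7491 → 18.7491 [wait]  node(1,1) S=124.2830 payoff=0.0000 vs cont=6.2392 → 6.2392 [wait]  ⇒ S*(1)=-
t_0: node(0,0) S=111.0100 payoff=6.4300 vs cont=11.7316 → 11.7316 [wait]  ⇒ S*(0)=-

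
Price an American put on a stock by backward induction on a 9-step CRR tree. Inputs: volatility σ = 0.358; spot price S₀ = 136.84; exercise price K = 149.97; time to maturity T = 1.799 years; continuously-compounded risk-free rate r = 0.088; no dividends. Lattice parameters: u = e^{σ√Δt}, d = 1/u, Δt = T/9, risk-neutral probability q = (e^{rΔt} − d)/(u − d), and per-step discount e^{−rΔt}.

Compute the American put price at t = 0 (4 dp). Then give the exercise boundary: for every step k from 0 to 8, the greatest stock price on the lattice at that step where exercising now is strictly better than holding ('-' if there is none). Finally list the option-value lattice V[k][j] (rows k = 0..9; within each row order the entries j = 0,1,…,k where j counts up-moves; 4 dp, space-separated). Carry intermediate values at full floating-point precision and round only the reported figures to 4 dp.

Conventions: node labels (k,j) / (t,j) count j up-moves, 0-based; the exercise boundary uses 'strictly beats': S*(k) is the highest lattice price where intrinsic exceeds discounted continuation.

price = 24.9809
boundary = - - 99.3547 84.6596 99.3547 84.6596 99.3547 116.6006 99.3547
tree:
24.9809
36.0779 15.4019
50.6153 23.6448 8.1781
65.3104 35.2040 13.5850 3.3732
77.8320 50.6153 21.9186 6.2132 0.8178
88.5016 65.3104 34.0936 11.2201 1.7171 0.0000
97.5932 77.8320 50.6153 19.7254 3.6052 0.0000 0.0000
105.3400 88.5016 65.3104 33.3694 7.5695 0.0000 0.0000 0.0000
111.9410 97.5932 77.8320 50.6153 15.8931 0.0000 0.0000 0.0000 0.0000
117.5657 105.3400 88.5016 65.3104 33.3694 0.0000 0.0000 0.0000 0.0000 0.0000

Δt=0.19989, u=1.17358, d=0.85209, q=0.51527, disc=e^(-rΔt)=0.98256
k=9 terminal: V=max(K-S,0) → 117.5657 105.3400 88.5016 65.3104 33.3694 0.0000 0.0000 0.0000 0.0000 0.0000
k=8: j=0 S=38.0290 intr=111.9410 cont=109.3261 V=111.9410[EX]; j=1 S=52.3768 intr=97.5932 cont=94.9782 V=97.5932[EX]; j=2 S=72.1380 intr=77.8320 cont=75.2171 V=77.8320[EX]; j=3 S=99.3547 intr=50.6153 cont=48.0003 V=50.6153[EX]; j=4 S=136.8400 intr=13.1300 cont=15.8931 V=15.8931[hold]; j=5 S=188.4680 intr=0.0000 cont=0.0000 V=0.0000[hold]; j=6 S=259.5746 intr=0.0000 cont=0.0000 V=0.0000[hold]; j=7 S=357.5089 intr=0.0000 cont=0.0000 V=0.0000[hold]; j=8 S=492.3926 intr=0.0000 cont=0.0000 V=0.0000[hold]  S*(8)=99.3547
k=7: j=0 S=44.6300 intr=105.3400 cont=102.7251 V=105.3400[EX]; j=1 S=61.4684 intr=88.5016 cont=85.8867 V=88.5016[EX]; j=2 S=84.6596 intr=65.3104 cont=62.6955 V=65.3104[EX]; j=3 S=116.6006 intr=33.3694 cont=32.1534 V=33.3694[EX]; j=4 S=160.5925 intr=0.0000 cont=7.5695 V=7.5695[hold]; j=5 S=221.1821 intr=0.0000 cont=0.0000 V=0.0000[hold]; j=6 S=304.6313 intr=0.0000 cont=0.0000 V=0.0000[hold]; j=7 S=419.5649 intr=0.0000 cont=0.0000 V=0.0000[hold]  S*(7)=116.6006
k=6: j=0 S=52.3768 intr=97.5932 cont=94.9782 V=97.5932[EX]; j=1 S=72.1380 intr=77.8320 cont=75.2171 V=77.8320[EX]; j=2 S=99.3547 intr=50.6153 cont=48.0003 V=50.6153[EX]; j=3 S=136.8400 intr=13.1300 cont=19.7254 V=19.7254[hold]; j=4 S=188.4680 intr=0.0000 cont=3.6052 V=3.6052[hold]; j=5 S=259.5746 intr=0.0000 cont=0.0000 V=0.0000[hold]; j=6 S=357.5089 intr=0.0000 cont=0.0000 V=0.0000[hold]  S*(6)=99.3547
k=5: j=0 S=61.4684 intr=88.5016 cont=85.8867 V=88.5016[EX]; j=1 S=84.6596 intr=65.3104 cont=62.6955 V=65.3104[EX]; j=2 S=116.6006 intr=33.3694 cont=34.0936 V=34.0936[hold]; j=3 S=160.5925 intr=0.0000 cont=11.2201 V=11.2201[hold]; j=4 S=221.1821 intr=0.0000 cont=1.7171 V=1.7171[hold]; j=5 S=304.6313 intr=0.0000 cont=0.0000 V=0.0000[hold]  S*(5)=84.6596
k=4: j=0 S=72.1380 intr=77.8320 cont=75.2171 V=77.8320[EX]; j=1 S=99.3547 intr=50.6153 cont=48.3670 V=50.6153[EX]; j=2 S=136.8400 intr=13.1300 cont=21.9186 V=21.9186[hold]; j=3 S=188.4680 intr=0.0000 cont=6.2132 V=6.2132[hold]; j=4 S=259.5746 intr=0.0000 cont=0.8178 V=0.8178[hold]  S*(4)=99.3547
k=3: j=0 S=84.6596 intr=65.3104 cont=62.6955 V=65.3104[EX]; j=1 S=116.6006 intr=33.3694 cont=35.2040 V=35.2040[hold]; j=2 S=160.5925 intr=0.0000 cont=13.5850 V=13.5850[hold]; j=3 S=221.1821 intr=0.0000 cont=3.3732 V=3.3732[hold]  S*(3)=84.6596
k=2: j=0 S=99.3547 intr=50.6153 cont=48.9292 V=50.6153[EX]; j=1 S=136.8400 intr=13.1300 cont=23.6448 V=23.6448[hold]; j=2 S=188.4680 intr=0.0000 cont=8.1781 V=8.1781[hold]  S*(2)=99.3547
k=1: j=0 S=116.6006 intr=33.3694 cont=36.0779 V=36.0779[hold]; j=1 S=160.5925 intr=0.0000 cont=15.4019 V=15.4019[hold]  S*(1)=-
k=0: j=0 S=136.8400 intr=13.1300 cont=24.9809 V=24.9809[hold]  S*(0)=-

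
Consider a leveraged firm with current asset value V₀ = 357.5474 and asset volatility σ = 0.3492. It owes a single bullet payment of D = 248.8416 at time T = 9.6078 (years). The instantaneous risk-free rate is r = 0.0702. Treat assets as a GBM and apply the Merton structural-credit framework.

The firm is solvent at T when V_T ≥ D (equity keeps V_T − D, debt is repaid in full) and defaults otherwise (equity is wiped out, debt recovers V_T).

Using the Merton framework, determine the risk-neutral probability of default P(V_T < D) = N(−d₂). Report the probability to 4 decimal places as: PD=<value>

Work the structural quantities from V₀ = 357.5474 against face 248.8416:
d₁ = [ln(V₀/D) + (r + σ²/2)T] / (σ√T)
   = [ln(357.5474/248.8416) + (0.0702 + 0.5·0.3492²)·9.6078] / (0.3492·√9.6078)
   = [0.362451 + 1.260258] / 1.082396 = 1.499183
d₂ = d₁ − σ√T = 1.499183 − 1.082396 = 0.416787
risk-neutral PD = N(−d₂) = N(-0.416787) = 0.338417

PD=0.3384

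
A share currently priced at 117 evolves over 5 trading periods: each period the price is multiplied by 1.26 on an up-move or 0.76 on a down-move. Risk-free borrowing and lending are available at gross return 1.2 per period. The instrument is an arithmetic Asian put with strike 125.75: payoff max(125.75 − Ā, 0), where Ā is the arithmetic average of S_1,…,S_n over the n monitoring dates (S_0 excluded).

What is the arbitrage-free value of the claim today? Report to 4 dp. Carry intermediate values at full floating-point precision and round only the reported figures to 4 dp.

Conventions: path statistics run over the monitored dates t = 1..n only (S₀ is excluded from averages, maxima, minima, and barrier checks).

Set p* = 0.8800 (from d < R < u); the path-dependent value is the discounted p*-expectation over all price paths.
Enumerate all 2^5 = 32 price paths (U = up ×1.26, D = down ×0.76); each path with k up-moves has probability p*^k·(1−p*)^(5−k).
DDDDD: Ā=55.3118, payoff=70.4382, prob=0.000025
UDDDD: Ā=91.7011, payoff=34.0489, prob=0.000182
DUDDD: Ā=80.0011, payoff=45.7489, prob=0.000182
UUDDD: Ā=132.6334, payoff=0.0000, prob=0.001338
DDUDD: Ā=71.1091, payoff=54.6409, prob=0.000182
UDUDD: Ā=117.8914, payoff=7.8586, prob=0.001338
DUUDD: Ā=106.1914, payoff=19.5586, prob=0.001338
UUUDD: Ā=176.0541, payoff=0.0000, prob=0.009813
DDDUD: Ā=64.3512, payoff=61.3988, prob=0.000182
UDDUD: Ā=106.6874, payoff=19.0626, prob=0.001338
DUDUD: Ā=94.9874, payoff=30.7626, prob=0.001338
UUDUD: Ā=157.4792, payoff=0.0000, prob=0.009813
DDUUD: Ā=86.0954, payoff=39.6546, prob=0.001338
UDUUD: Ā=142.7372, payoff=0.0000, prob=0.009813
DUUUD: Ā=131.0372, payoff=0.0000, prob=0.009813
UUUUD: Ā=217.2458, payoff=0.0000, prob=0.071963
DDDDU: Ā=59.2151, payoff=66.5349, prob=0.000182
UDDDU: Ā=98.1725, payoff=27.5775, prob=0.001338
DUDDU: Ā=86.4725, payoff=39.2775, prob=0.001338
UUDDU: Ā=143.3622, payoff=0.0000, prob=0.009813
DDUDU: Ā=77.5805, payoff=48.1695, prob=0.001338
UDUDU: Ā=128.6202, payoff=0.0000, prob=0.009813
DUUDU: Ā=116.9202, payoff=8.8298, prob=0.009813
UUUDU: Ā=193.8414, payoff=0.0000, prob=0.071963
DDDUU: Ā=70.8225, payoff=54.9275, prob=0.001338
UDDUU: Ā=117.4163, payoff=8.3337, prob=0.009813
DUDUU: Ā=105.7163, payoff=20.0337, prob=0.009813
UUDUU: Ā=175.2665, payoff=0.0000, prob=0.071963
DDUUU: Ā=96.8243, payoff=28.9257, prob=0.009813
UDUUU: Ā=160.5245, payoff=0.0000, prob=0.071963
DUUUU: Ā=148.8245, payoff=0.0000, prob=0.071963
UUUUU: Ā=246.7354, payoff=0.0000, prob=0.527732
Price = Σ prob·payoff / R^5 = 1.082357 / 2.488320 = 0.4350

price = 0.4350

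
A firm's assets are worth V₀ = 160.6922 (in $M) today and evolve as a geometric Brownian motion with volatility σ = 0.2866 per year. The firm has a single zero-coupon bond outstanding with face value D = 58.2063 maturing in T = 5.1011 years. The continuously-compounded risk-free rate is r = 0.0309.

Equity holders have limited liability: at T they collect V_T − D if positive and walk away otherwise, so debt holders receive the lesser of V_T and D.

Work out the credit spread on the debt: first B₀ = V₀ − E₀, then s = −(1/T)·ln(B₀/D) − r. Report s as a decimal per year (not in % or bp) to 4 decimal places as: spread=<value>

Work the structural quantities from V₀ = 160.6922 against face 58.2063:
d₁ = [ln(V₀/D) + (r + σ²/2)T] / (σ√T)
   = [ln(160.6922/58.2063) + (0.0309 + 0.5·0.2866²)·5.1011] / (0.2866·√5.1011)
   = [1.015497 + 0.367125] / 0.647304 = 2.135971
d₂ = d₁ − σ√T = 2.135971 − 0.647304 = 1.488668
N(d₁) = 0.983659,  N(d₂) = 0.931713,  e^(−rT) = 0.854171
E₀ = V₀·N(d₁) − D·e^(−rT)·N(d₂)
   = 160.6922·0.983659 − 58.2063·0.854171·0.931713 = 111.743346
B₀ = V₀ − E₀ = 160.6922 − 111.743346 = 48.948854
spread = −(1/T)·ln(B₀/D) − r = −(1/5.1011)·ln(48.948854/58.2063) − 0.0309 = 0.00305692

spread=0.0031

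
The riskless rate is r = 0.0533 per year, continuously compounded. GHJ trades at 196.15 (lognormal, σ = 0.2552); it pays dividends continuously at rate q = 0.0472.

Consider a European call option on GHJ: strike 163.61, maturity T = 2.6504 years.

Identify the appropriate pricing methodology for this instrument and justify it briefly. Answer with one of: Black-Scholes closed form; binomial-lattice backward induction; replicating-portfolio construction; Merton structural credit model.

Key observation: with GHJ following a GBM at constant σ and r, the European call struck at 163.61 prices in closed form — nothing here needs a stepwise model or a balance sheet.

framework: Black-Scholes closed form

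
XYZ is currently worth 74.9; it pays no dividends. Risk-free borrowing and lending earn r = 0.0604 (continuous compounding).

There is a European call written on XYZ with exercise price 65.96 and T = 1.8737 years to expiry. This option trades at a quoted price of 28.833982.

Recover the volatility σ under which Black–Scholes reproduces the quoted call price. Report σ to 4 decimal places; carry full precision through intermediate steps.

sigma = 0.5583

At σ = 0.5583 the Black–Scholes value reproduces the quote:
σ√T = 0.5583·√1.8737 = 0.764219
d₁ = (ln(S/K) + (r+σ²/2)T) / (σ√T) = (ln(74.9/65.96) + (0.0604+0.5583²/2)·1.8737) / 0.764219 = (0.127105 + 0.405187) / 0.764219 = 0.696518
d₂ = d₁ − σ√T = 0.696518 − 0.764219 = -0.067701
e^{−rT} = 0.892998
N(d₁) = 0.756948,  N(d₂) = 0.473012
V = S·N(d₁) − K·e^{−rT}·N(d₂) = 56.695384 − 27.861402 = 28.833982 (matching the quote); vega is positive throughout, so no other σ reproduces this price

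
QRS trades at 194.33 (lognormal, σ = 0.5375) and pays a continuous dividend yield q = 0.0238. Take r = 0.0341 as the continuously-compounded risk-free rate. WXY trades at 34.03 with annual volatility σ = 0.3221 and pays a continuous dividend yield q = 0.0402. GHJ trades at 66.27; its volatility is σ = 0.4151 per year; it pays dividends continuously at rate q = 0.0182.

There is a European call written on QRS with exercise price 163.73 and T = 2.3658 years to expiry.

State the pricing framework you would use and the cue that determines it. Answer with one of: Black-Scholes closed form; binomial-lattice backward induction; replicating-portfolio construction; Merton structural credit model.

Key observation: a European claim on QRS (strike 163.73) — a lognormal (GBM) underlying with constant rate and volatility — has an exact closed-form value; no lattice or capital structure is involved.

framework: Black-Scholes closed form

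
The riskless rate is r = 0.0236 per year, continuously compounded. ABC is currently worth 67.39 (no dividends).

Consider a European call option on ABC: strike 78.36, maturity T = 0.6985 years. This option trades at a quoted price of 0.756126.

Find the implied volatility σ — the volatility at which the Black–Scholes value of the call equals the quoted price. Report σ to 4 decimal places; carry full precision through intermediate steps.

At σ = 0.1573 the Black–Scholes value reproduces the quote:
σ√T = 0.1573·√0.6985 = 0.131466
d₁ = (ln(S/K) + (r+σ²/2)T) / (σ√T) = (ln(67.39/78.36) + (0.0236+0.1573²/2)·0.6985) / 0.131466 = (-0.150817 + 0.025126) / 0.131466 = -0.956074
d₂ = d₁ − σ√T = -0.956074 − 0.131466 = -1.087539
e^{−rT} = 0.983651
N(d₁) = 0.169517,  N(d₂) = 0.138399
V = S·N(d₁) − K·e^{−rT}·N(d₂) = 11.423782 − 10.667656 = 0.756126 (equal to the quote); since ∂V/∂σ > 0 for all σ, the implied volatility is unique

sigma = 0.1573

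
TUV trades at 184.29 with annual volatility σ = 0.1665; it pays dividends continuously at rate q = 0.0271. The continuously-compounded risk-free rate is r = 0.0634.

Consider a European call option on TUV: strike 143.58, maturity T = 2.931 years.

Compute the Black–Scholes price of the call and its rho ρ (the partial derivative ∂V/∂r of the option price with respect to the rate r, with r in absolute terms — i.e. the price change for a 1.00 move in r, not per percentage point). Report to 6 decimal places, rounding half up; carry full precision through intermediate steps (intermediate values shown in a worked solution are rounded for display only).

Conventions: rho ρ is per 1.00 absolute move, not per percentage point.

σ√T = 0.1665·√2.931 = 0.285051
d₁ = (ln(S/K) + (r−q+σ²/2)T) / (σ√T) = (ln(184.29/143.58) + (0.0634−0.0271+0.1665²/2)·2.931) / 0.285051 = (0.249618 + 0.147022) / 0.285051 = 1.391473
d₂ = d₁ − σ√T = 1.391473 − 0.285051 = 1.106423
e^{−rT} = 0.830419
e^{−qT} = 0.923643
N(d₁) = 0.917959,  N(d₂) = 0.865728
Call price V = S·e^{−qT}·N(d₁) − K·e^{−rT}·N(d₂) = 156.253235 − 103.222069 = 53.031166
ρ = K·T·e^{−rT}·N(d₂) = 302.543885

price = 53.031166
ρ = 302.543885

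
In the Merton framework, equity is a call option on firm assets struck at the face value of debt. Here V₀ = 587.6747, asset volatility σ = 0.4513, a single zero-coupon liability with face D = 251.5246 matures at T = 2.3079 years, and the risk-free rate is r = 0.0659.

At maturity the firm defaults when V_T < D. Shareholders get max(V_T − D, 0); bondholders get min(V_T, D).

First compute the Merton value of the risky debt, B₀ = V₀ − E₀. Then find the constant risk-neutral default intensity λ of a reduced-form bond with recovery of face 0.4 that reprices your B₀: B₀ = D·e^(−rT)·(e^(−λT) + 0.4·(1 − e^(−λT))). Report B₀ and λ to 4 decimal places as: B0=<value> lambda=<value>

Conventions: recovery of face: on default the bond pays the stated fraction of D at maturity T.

B0=208.5156 lambda=0.0259

Work the structural quantities from V₀ = 587.6747 against face 251.5246:
d₁ = [ln(V₀/D) + (r + σ²/2)T] / (σ√T)
   = [ln(587.6747/251.5246) + (0.0659 + 0.5·0.4513²)·2.3079] / (0.4513·√2.3079)
   = [0.848633 + 0.387118] / 0.685605 = 1.802424
d₂ = d₁ − σ√T = 1.802424 − 0.685605 = 1.116819
N(d₁) = 0.964261,  N(d₂) = 0.867964,  e^(−rT) = 0.858910
E₀ = V₀·N(d₁) − D·e^(−rT)·N(d₂)
   = 587.6747·0.964261 − 251.5246·0.858910·0.867964 = 379.159109
B₀ = V₀ − E₀ = 587.6747 − 379.159109 = 208.515591
e^(−λT) = (B₀·e^(rT)/D − 0.4)/(1 − 0.4) = (208.5156·1.164266/251.5246 − 0.4)/0.6 = 0.94197364
λ = −ln(0.94197364)/2.3079 = 0.025901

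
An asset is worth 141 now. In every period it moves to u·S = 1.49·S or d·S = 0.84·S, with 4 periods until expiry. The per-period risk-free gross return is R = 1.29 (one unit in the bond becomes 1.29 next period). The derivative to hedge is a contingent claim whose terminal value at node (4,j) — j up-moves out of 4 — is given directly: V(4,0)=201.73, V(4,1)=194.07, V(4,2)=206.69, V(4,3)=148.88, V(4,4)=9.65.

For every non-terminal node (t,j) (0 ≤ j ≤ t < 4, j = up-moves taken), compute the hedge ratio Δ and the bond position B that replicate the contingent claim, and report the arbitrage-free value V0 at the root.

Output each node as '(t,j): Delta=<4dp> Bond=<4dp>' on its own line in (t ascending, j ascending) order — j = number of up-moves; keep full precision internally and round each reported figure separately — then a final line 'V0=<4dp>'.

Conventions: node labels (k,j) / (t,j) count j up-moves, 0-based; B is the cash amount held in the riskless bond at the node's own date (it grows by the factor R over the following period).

(0,0): Delta=-0.3533 Bond=99.2041
(1,0): Delta=-0.1800 Bond=107.4398
(1,1): Delta=-0.3968 Bond=137.0993
(2,0): Delta=0.0765 Bond=113.0833
(2,1): Delta=-0.2442 Bond=149.9369
(2,2): Delta=-0.4350 Bond=188.8230
(3,0): Delta=-0.1410 Bond=164.0535
(3,1): Delta=0.1310 Bond=137.7993
(3,2): Delta=-0.3382 Bond=218.1382
(3,3): Delta=-0.4592 Bond=254.8899
V0=49.3837

Risk-neutral probability p* = (R−d)/(u−d) = (1.29−0.84)/(1.49−0.84) = 0.6923.
Expiry values: V(4,0)=201.7300, V(4,1)=194.0700, V(4,2)=206.6900, V(4,3)=148.8800, V(4,4)=9.6500
  t=3,j=0: stock 83.5713 → up 124.5212 (V=194.0700), down 70.1999 (V=201.7300). Price 152.2689; hedge Δ=-0.1410, bond B=164.0535.
  t=3,j=1: stock 148.2395 → up 220.8769 (V=206.6900), down 124.5212 (V=194.0700). Price 157.2147; hedge Δ=0.1310, bond B=137.7993.
  t=3,j=2: stock 262.9486 → up 391.7935 (V=148.8800), down 220.8769 (V=206.6900). Price 129.1998; hedge Δ=-0.3382, bond B=218.1382.
  t=3,j=3: stock 466.4208 → up 694.9670 (V=9.6500), down 391.7935 (V=148.8800). Price 40.6899; hedge Δ=-0.4592, bond B=254.8899.
  t=2,j=0: stock 99.4896 → up 148.2395 (V=157.2147), down 83.5713 (V=152.2689). Price 120.6922; hedge Δ=0.0765, bond B=113.0833.
  t=2,j=1: stock 176.4756 → up 262.9486 (V=129.1998), down 148.2395 (V=157.2147). Price 106.8370; hedge Δ=-0.2442, bond B=149.9369.
  t=2,j=2: stock 313.0341 → up 466.4208 (V=40.6899), down 262.9486 (V=129.1998). Price 52.6540; hedge Δ=-0.4350, bond B=188.8230.
  t=1,j=0: stock 118.4400 → up 176.4756 (V=106.8370), down 99.4896 (V=120.6922). Price 86.1241; hedge Δ=-0.1800, bond B=107.4398.
  t=1,j=1: stock 210.0900 → up 313.0341 (V=52.6540), down 176.4756 (V=106.8370). Price 53.7409; hedge Δ=-0.3968, bond B=137.0993.
  t=0,j=0: stock 141.0000 → up 210.0900 (V=53.7409), down 118.4400 (V=86.1241). Price 49.3837; hedge Δ=-0.3533, bond B=99.2041.
Check: Δ(0,0)·S0 + B(0,0) = 49.3837 = V0.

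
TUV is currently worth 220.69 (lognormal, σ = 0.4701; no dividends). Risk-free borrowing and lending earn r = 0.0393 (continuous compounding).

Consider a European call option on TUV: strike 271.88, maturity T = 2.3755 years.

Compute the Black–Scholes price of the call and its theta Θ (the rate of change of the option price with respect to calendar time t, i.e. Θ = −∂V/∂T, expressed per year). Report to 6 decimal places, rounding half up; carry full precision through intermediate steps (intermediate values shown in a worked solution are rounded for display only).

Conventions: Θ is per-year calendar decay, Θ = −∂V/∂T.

price = 53.555887
Θ = -16.082636

σ√T = 0.4701·√2.3755 = 0.724549
d₁ = (ln(S/K) + (r+σ²/2)T) / (σ√T) = (ln(220.69/271.88) + (0.0393+0.4701²/2)·2.3755) / 0.724549 = (-0.208602 + 0.355843) / 0.724549 = 0.203217
d₂ = d₁ − σ√T = 0.203217 − 0.724549 = -0.521332
e^{−rT} = 0.910868
N(d₁) = 0.580517,  N(d₂) = 0.301068
Call price V = S·N(d₁) − K·e^{−rT}·N(d₂) = 128.114398 − 74.558511 = 53.555887
φ(d₁) = (1/√(2π))·e^{−d₁²/2} = 0.390789
Θ = −S·φ(d₁)·σ/(2√T) − r·K·e^{−rT}·N(d₂) = −13.152486 − 2.930149 = -16.082636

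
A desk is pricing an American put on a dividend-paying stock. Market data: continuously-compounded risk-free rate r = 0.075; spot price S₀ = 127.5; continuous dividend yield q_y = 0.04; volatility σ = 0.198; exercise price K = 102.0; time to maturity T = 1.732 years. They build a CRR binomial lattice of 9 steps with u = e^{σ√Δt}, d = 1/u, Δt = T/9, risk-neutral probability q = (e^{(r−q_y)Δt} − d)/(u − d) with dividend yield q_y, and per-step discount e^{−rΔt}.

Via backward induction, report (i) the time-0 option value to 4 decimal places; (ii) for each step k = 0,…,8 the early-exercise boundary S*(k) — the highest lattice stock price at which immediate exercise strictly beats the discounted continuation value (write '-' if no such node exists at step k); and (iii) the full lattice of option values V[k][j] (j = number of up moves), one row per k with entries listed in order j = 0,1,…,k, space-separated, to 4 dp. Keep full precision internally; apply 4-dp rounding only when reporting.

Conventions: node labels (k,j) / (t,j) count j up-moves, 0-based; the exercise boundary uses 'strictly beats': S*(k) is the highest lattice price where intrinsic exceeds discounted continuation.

Δt=0.19244  u=1.09074  d=0.91681  q=0.51715  discount=0.98567
step 9 (expiry): payoffs max(K−S,0) = 43.6546 32.5853 19.4158 3.7478 0.0000 0.0000 0.0000 0.0000 0.0000 0.0000
step 8: (k=8,j=0): S=63.6398, K−S=38.3602, hold=37.3866 ⇒ V=38.3602 exercise | (k=8,j=1): S=75.7137, K−S=26.2863, hold=25.4053 ⇒ V=26.2863 exercise | (k=8,j=2): S=90.0782, K−S=11.9218, hold=11.1509 ⇒ V=11.9218 exercise | (k=8,j=3): S=107.1679, K−S=0.0000, hold=1.7837 ⇒ V=1.7837 continue | (k=8,j=4): S=127.5000, K−S=0.0000, hold=0.0000 ⇒ V=0.0000 continue | (k=8,j=5): S=151.6895, K−S=0.0000, hold=0.0000 ⇒ V=0.0000 continue | (k=8,j=6): S=180.4682, K−S=0.0000, hold=0.0000 ⇒ V=0.0000 continue | (k=8,j=7): S=214.7069, K−S=0.0000, hold=0.0000 ⇒ V=0.0000 continue | (k=8,j=8): S=255.4415, K−S=0.0000, hold=0.0000 ⇒ V=0.0000 continue  boundary S*=90.0782
step 7: (k=7,j=0): S=69.4147, K−S=32.5853, hold=31.6559 ⇒ V=32.5853 exercise | (k=7,j=1): S=82.5842, K−S=19.4158, hold=18.5875 ⇒ V=19.4158 exercise | (k=7,j=2): S=98.2522, K−S=3.7478, hold=6.5831 ⇒ V=6.5831 continue | (k=7,j=3): S=116.8927, K−S=0.0000, hold=0.8489 ⇒ V=0.8489 continue | (k=7,j=4): S=139.0698, K−S=0.0000, hold=0.0000 ⇒ V=0.0000 continue | (k=7,j=5): S=165.4543, K−S=0.0000, hold=0.0000 ⇒ V=0.0000 continue | (k=7,j=6): S=196.8446, K−S=0.0000, hold=0.0000 ⇒ V=0.0000 continue | (k=7,j=7): S=234.1902, K−S=0.0000, hold=0.0000 ⇒ V=0.0000 continue  boundary S*=82.5842
step 6: (k=6,j=0): S=75.7137, K−S=26.2863, hold=25.4053 ⇒ V=26.2863 exercise | (k=6,j=1): S=90.0782, K−S=11.9218, hold=12.5962 ⇒ V=12.5962 continue | (k=6,j=2): S=107.1679, K−S=0.0000, hold=3.5658 ⇒ V=3.5658 continue | (k=6,j=3): S=127.5000, K−S=0.0000, hold=0.4040 ⇒ V=0.4040 continue | (k=6,j=4): S=151.6895, K−S=0.0000, hold=0.0000 ⇒ V=0.0000 continue | (k=6,j=5): S=180.4682, K−S=0.0000, hold=0.0000 ⇒ V=0.0000 continue | (k=6,j=6): S=214.7069, K−S=0.0000, hold=0.0000 ⇒ V=0.0000 continue  boundary S*=75.7137
step 5: (k=5,j=0): S=82.5842, K−S=19.4158, hold=18.9312 ⇒ V=19.4158 exercise | (k=5,j=1): S=98.2522, K−S=3.7478, hold=7.8125 ⇒ V=7.8125 continue | (k=5,j=2): S=116.8927, K−S=0.0000, hold=1.9030 ⇒ V=1.9030 continue | (k=5,j=3): S=139.0698, K−S=0.0000, hold=0.1923 ⇒ V=0.1923 continue | (k=5,j=4): S=165.4543, K−S=0.0000, hold=0.0000 ⇒ V=0.0000 continue | (k=5,j=5): S=196.8446, K−S=0.0000, hold=0.0000 ⇒ V=0.0000 continue  boundary S*=82.5842
step 4: (k=4,j=0): S=90.0782, K−S=11.9218, hold=13.2229 ⇒ V=13.2229 continue | (k=4,j=1): S=107.1679, K−S=0.0000, hold=4.6883 ⇒ V=4.6883 continue | (k=4,j=2): S=127.5000, K−S=0.0000, hold=1.0037 ⇒ V=1.0037 continue | (k=4,j=3): S=151.6895, K−S=0.0000, hold=0.0915 ⇒ V=0.0915 continue | (k=4,j=4): S=180.4682, K−S=0.0000, hold=0.0000 ⇒ V=0.0000 continue  boundary S*=-
step 3: (k=3,j=0): S=98.2522, K−S=3.7478, hold=8.6829 ⇒ V=8.6829 continue | (k=3,j=1): S=116.8927, K−S=0.0000, hold=2.7429 ⇒ V=2.7429 continue | (k=3,j=2): S=139.0698, K−S=0.0000, hold=0.5243 ⇒ V=0.5243 continue | (k=3,j=3): S=165.4543, K−S=0.0000, hold=0.0436 ⇒ V=0.0436 continue  boundary S*=-
step 2: (k=2,j=0): S=107.1679, K−S=0.0000, hold=5.5306 ⇒ V=5.5306 continue | (k=2,j=1): S=127.5000, K−S=0.0000, hold=1.5727 ⇒ V=1.5727 continue | (k=2,j=2): S=151.6895, K−S=0.0000, hold=0.2718 ⇒ V=0.2718 continue  boundary S*=-
step 1: (k=1,j=0): S=116.8927, K−S=0.0000, hold=3.4339 ⇒ V=3.4339 continue | (k=1,j=1): S=139.0698, K−S=0.0000, hold=0.8870 ⇒ V=0.8870 continue  boundary S*=-
step 0: (k=0,j=0): S=127.5000, K−S=0.0000, hold=2.0864 ⇒ V=2.0864 continue  boundary S*=-

price = 2.0864
boundary = - - - - - 82.5842 75.7137 82.5842 90.0782
tree:
2.0864
3.4339 0.8870
5.5306 1.5727 0.2718
8.6829 2.7429 0.5243 0.0436
13.2229 4.6883 1.0037 0.0915 0.0000
19.4158 7.8125 1.9030 0.1923 0.0000 0.0000
26.2863 12.5962 3.5658 0.4040 0.0000 0.0000 0.0000
32.5853 19.4158 6.5831 0.8489 0.0000 0.0000 0.0000 0.0000
38.3602 26.2863 11.9218 1.7837 0.0000 0.0000 0.0000 0.0000 0.0000
43.6546 32.5853 19.4158 3.7478 0.0000 0.0000 0.0000 0.0000 0.0000 0.0000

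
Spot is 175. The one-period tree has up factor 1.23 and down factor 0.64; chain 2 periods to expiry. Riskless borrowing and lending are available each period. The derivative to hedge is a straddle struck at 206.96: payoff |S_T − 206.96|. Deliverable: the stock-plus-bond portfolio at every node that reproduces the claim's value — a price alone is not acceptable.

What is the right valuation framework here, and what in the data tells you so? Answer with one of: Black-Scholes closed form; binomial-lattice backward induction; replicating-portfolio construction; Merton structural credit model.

Key observation: a price alone would not answer the question — the per-node share/bond construction on the spot-175, 1.23/0.64 tree is required, and only the replicating-portfolio method yields it.

framework: replicating-portfolio construction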